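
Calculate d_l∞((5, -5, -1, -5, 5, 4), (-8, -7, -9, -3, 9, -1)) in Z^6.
13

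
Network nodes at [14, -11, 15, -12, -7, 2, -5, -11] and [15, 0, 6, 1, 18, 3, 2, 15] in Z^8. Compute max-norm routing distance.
26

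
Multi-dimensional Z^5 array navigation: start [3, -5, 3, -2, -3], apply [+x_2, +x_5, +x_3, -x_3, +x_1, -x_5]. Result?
(4, -4, 3, -2, -3)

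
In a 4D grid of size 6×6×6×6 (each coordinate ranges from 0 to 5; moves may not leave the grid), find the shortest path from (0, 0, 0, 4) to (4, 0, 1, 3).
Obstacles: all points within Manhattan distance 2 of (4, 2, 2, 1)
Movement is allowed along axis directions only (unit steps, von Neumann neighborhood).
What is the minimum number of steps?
6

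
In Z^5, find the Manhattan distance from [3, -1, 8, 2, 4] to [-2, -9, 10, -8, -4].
33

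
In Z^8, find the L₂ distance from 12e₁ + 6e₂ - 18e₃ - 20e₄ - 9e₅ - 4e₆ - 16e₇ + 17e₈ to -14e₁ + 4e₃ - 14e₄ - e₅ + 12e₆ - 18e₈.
55.0727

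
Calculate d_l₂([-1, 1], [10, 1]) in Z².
11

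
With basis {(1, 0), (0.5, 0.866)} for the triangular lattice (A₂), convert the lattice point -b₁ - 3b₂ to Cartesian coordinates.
(-2.5, -2.598)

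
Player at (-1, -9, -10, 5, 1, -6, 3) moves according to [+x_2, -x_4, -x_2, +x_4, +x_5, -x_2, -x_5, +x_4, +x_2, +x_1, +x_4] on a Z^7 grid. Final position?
(0, -9, -10, 7, 1, -6, 3)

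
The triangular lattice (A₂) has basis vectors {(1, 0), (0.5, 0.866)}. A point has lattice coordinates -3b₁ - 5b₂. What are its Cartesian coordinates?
(-5.5, -4.33)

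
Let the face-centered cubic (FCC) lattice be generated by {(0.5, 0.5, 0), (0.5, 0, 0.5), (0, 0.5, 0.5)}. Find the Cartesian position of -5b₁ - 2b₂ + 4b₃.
(-3.5, -0.5, 1)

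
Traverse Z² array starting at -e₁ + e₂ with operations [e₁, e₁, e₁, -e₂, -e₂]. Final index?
(2, -1)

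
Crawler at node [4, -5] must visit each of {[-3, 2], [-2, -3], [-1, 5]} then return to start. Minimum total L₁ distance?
34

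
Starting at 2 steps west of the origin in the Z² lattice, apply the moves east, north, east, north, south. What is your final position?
(0, 1)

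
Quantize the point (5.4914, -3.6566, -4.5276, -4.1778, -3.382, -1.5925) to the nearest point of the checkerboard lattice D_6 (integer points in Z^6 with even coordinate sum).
(6, -4, -5, -4, -3, -2)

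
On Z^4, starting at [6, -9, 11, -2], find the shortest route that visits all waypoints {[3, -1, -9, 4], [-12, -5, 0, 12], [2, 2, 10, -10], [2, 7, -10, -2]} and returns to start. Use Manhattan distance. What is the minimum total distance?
156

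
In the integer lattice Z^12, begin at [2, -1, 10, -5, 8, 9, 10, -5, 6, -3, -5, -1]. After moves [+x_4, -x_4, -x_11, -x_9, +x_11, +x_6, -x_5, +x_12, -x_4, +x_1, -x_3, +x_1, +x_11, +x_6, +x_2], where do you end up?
(4, 0, 9, -6, 7, 11, 10, -5, 5, -3, -4, 0)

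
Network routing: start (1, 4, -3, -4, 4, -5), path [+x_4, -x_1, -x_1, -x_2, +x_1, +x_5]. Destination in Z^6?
(0, 3, -3, -3, 5, -5)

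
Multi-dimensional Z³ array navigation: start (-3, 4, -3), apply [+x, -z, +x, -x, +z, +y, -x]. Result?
(-3, 5, -3)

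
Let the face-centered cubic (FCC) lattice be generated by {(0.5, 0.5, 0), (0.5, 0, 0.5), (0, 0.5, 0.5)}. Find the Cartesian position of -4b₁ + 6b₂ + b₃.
(1, -1.5, 3.5)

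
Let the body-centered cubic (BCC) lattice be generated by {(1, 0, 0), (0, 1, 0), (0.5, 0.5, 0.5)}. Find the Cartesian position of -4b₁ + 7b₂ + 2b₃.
(-3, 8, 1)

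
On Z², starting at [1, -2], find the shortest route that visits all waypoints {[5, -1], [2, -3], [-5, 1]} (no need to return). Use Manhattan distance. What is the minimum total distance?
19
(one optimal route: (1, -2) → (2, -3) → (5, -1) → (-5, 1))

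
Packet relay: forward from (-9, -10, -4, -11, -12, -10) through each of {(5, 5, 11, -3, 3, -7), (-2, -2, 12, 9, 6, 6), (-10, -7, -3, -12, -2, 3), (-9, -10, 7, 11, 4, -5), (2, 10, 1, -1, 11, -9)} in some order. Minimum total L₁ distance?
188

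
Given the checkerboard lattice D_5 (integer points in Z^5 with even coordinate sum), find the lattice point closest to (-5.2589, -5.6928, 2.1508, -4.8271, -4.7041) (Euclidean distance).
(-5, -5, 2, -5, -5)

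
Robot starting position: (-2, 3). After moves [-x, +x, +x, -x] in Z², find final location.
(-2, 3)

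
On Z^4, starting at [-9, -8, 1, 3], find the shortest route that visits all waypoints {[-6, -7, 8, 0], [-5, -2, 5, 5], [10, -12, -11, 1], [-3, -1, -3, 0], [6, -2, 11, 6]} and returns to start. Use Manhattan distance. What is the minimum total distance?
140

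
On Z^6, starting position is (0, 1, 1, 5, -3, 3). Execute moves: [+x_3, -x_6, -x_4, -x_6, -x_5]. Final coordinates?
(0, 1, 2, 4, -4, 1)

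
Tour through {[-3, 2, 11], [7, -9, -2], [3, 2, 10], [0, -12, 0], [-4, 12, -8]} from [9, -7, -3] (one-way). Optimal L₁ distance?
81
(one optimal route: (9, -7, -3) → (7, -9, -2) → (0, -12, 0) → (3, 2, 10) → (-3, 2, 11) → (-4, 12, -8))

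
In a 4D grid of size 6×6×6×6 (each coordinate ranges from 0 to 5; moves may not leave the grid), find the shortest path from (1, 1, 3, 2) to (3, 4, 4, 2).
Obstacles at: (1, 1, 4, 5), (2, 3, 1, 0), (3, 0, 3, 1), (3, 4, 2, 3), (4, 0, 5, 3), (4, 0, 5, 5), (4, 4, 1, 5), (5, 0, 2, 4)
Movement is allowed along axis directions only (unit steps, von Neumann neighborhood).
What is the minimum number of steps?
6
(one shortest path: (1, 1, 3, 2) → (2, 1, 3, 2) → (3, 1, 3, 2) → (3, 2, 3, 2) → (3, 3, 3, 2) → (3, 4, 3, 2) → (3, 4, 4, 2))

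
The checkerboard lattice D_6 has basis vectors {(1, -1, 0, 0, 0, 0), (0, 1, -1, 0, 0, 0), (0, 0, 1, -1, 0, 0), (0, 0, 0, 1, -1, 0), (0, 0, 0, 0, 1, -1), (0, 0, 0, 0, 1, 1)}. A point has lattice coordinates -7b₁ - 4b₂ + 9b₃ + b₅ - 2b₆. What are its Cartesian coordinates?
(-7, 3, 13, -9, -1, -3)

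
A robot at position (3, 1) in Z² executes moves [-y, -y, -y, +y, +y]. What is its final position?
(3, 0)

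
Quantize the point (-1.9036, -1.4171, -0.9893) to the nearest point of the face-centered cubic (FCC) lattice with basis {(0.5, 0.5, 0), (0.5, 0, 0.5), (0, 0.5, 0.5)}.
(-1.5, -1.5, -1)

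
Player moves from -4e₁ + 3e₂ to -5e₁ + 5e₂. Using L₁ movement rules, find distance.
3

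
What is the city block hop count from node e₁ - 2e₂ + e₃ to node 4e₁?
6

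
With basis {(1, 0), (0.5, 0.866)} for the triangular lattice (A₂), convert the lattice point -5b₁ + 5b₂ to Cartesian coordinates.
(-2.5, 4.33)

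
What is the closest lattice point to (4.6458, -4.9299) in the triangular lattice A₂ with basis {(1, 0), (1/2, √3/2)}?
(5, -5.196)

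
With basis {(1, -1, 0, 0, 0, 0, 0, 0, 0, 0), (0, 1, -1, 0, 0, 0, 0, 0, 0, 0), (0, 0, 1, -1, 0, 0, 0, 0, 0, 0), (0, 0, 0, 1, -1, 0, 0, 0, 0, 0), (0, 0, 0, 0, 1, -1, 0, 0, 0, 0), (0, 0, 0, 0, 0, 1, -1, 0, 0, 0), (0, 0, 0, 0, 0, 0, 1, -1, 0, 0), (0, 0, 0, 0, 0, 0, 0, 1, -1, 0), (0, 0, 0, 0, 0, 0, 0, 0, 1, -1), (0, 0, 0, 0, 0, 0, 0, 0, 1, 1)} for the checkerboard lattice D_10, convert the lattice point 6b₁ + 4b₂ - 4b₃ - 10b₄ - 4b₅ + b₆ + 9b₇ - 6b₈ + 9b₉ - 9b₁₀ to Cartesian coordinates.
(6, -2, -8, -6, 6, 5, 8, -15, 6, -18)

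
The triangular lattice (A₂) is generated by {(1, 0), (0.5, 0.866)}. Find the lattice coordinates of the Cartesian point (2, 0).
2b₁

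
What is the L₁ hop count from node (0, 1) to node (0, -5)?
6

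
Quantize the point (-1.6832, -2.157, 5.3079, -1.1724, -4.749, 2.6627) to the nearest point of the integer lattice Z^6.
(-2, -2, 5, -1, -5, 3)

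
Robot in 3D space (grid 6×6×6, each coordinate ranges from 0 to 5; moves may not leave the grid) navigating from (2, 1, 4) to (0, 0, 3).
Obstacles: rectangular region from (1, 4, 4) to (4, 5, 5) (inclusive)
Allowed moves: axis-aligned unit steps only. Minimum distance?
4
(one shortest path: (2, 1, 4) → (1, 1, 4) → (0, 1, 4) → (0, 0, 4) → (0, 0, 3))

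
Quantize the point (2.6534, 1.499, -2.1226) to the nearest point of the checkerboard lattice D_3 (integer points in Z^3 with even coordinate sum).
(3, 1, -2)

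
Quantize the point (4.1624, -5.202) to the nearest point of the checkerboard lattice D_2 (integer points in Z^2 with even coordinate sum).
(4, -6)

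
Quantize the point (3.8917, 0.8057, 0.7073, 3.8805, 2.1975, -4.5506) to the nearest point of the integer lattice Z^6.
(4, 1, 1, 4, 2, -5)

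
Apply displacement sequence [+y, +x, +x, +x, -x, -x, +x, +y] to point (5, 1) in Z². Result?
(7, 3)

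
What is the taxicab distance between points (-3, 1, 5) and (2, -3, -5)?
19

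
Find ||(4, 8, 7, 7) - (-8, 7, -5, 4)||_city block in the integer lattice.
28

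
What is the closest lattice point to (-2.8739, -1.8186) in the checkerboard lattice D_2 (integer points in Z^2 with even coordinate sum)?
(-3, -1)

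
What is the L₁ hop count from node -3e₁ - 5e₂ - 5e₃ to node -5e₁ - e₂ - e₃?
10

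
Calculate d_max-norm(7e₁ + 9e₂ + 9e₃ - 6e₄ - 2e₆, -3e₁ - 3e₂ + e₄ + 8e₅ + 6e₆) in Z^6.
12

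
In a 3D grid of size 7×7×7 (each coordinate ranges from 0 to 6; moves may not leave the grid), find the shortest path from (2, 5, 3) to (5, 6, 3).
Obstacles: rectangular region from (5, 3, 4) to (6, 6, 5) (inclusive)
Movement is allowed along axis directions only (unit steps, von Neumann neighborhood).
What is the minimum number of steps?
4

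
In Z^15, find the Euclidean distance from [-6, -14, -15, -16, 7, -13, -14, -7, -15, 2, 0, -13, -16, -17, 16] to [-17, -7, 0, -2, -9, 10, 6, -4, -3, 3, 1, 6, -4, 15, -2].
61.5142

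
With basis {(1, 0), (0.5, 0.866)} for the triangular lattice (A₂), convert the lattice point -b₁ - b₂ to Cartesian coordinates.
(-1.5, -0.866)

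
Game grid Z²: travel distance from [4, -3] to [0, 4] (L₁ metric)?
11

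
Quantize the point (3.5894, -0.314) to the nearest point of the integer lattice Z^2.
(4, 0)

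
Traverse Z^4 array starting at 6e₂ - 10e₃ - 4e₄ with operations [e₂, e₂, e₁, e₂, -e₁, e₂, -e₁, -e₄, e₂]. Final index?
(-1, 11, -10, -5)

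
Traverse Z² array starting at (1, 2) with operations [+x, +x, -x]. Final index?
(2, 2)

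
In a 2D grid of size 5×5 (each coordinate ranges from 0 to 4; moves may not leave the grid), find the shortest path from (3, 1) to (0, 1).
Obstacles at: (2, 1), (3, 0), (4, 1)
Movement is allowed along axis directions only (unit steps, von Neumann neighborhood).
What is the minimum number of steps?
5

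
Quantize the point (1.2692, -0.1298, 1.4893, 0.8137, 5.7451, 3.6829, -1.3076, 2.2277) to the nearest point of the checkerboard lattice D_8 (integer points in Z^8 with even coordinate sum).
(1, 0, 1, 1, 6, 4, -1, 2)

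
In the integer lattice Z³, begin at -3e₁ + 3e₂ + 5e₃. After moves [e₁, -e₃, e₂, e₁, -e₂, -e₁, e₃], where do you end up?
(-2, 3, 5)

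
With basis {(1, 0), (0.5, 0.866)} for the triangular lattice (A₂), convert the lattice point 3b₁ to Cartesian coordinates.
(3, 0)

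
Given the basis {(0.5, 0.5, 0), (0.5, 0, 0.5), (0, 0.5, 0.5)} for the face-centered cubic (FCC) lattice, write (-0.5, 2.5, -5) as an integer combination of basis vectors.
7b₁ - 8b₂ - 2b₃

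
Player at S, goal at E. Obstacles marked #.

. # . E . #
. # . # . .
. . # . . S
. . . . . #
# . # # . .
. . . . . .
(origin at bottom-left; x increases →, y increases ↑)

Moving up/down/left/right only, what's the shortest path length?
4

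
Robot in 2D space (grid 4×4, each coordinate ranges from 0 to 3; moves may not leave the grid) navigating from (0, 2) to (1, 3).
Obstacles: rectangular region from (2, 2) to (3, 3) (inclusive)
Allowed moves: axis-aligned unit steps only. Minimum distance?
2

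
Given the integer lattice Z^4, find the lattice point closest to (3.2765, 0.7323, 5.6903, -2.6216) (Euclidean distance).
(3, 1, 6, -3)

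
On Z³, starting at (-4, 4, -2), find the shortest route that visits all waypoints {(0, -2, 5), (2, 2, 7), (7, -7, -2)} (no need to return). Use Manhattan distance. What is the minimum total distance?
44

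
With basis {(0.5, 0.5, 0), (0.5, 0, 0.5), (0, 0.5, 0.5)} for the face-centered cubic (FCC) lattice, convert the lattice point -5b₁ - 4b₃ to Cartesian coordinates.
(-2.5, -4.5, -2)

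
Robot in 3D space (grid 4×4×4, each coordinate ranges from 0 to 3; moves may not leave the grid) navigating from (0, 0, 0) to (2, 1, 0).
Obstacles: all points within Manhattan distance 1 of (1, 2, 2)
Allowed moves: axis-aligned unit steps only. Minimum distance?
3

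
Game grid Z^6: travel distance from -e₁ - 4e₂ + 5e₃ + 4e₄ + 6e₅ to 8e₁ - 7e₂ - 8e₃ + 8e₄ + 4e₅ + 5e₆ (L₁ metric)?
36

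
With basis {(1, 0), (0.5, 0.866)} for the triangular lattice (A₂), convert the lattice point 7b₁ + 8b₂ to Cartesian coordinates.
(11, 6.928)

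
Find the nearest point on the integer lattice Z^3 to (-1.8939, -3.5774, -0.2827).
(-2, -4, 0)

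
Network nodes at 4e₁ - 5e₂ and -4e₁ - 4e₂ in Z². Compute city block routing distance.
9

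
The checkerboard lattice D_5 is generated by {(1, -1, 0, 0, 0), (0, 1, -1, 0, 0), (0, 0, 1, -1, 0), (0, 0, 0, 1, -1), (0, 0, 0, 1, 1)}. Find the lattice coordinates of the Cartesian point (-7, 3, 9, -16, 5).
-7b₁ - 4b₂ + 5b₃ - 8b₄ - 3b₅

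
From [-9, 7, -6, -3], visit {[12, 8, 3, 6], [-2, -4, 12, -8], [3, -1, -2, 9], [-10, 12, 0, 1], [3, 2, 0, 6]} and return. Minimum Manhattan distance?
156
(one optimal route: (-9, 7, -6, -3) → (-2, -4, 12, -8) → (3, -1, -2, 9) → (3, 2, 0, 6) → (12, 8, 3, 6) → (-10, 12, 0, 1) → (-9, 7, -6, -3))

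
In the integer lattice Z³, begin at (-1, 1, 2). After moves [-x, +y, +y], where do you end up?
(-2, 3, 2)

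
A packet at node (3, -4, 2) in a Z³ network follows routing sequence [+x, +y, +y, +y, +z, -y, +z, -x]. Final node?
(3, -2, 4)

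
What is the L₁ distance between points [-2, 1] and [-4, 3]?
4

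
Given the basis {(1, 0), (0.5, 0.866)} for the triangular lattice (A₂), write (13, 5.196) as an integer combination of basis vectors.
10b₁ + 6b₂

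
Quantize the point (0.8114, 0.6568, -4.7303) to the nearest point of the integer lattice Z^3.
(1, 1, -5)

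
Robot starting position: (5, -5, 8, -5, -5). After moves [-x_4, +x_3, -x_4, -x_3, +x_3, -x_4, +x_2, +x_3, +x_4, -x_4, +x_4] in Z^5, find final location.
(5, -4, 10, -7, -5)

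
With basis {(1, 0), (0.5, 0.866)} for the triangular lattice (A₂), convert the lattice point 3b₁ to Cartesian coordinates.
(3, 0)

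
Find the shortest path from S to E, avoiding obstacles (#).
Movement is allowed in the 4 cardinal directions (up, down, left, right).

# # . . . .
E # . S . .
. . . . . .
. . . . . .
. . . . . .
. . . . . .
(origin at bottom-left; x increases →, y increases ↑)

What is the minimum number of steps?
5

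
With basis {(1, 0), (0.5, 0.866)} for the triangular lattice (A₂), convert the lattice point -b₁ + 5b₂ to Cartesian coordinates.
(1.5, 4.33)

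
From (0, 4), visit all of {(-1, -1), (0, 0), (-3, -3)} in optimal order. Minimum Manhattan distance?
10
(one optimal route: (0, 4) → (0, 0) → (-1, -1) → (-3, -3))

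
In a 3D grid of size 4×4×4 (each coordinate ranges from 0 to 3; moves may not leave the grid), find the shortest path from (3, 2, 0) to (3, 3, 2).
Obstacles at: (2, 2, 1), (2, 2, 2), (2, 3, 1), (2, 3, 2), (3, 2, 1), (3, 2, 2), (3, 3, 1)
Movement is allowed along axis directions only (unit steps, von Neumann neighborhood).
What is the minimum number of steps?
7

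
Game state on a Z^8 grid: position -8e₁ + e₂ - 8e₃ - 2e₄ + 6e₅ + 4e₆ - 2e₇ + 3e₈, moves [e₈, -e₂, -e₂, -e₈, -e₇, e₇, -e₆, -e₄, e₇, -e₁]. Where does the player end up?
(-9, -1, -8, -3, 6, 3, -1, 3)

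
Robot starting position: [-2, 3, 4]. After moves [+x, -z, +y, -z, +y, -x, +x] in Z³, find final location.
(-1, 5, 2)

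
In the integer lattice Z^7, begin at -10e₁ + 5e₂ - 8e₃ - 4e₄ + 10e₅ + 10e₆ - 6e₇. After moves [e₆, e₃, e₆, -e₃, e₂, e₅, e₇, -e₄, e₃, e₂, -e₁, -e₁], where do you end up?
(-12, 7, -7, -5, 11, 12, -5)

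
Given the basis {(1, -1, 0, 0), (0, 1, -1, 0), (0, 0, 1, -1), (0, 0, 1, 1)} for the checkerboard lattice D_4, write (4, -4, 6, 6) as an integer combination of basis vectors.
4b₁ + 6b₄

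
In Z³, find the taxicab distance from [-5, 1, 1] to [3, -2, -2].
14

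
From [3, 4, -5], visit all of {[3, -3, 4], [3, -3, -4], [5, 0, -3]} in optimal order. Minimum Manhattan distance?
22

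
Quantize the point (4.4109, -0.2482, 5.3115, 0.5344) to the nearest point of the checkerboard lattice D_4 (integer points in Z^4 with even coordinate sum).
(4, 0, 5, 1)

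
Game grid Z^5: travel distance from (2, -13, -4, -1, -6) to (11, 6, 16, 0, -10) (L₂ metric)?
29.3087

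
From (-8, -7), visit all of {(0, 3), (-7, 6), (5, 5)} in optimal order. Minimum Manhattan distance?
31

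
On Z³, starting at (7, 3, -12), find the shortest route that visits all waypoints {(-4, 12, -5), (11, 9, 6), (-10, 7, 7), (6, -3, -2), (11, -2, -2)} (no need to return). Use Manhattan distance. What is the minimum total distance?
89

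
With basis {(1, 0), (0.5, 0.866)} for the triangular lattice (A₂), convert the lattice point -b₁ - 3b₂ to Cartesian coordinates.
(-2.5, -2.598)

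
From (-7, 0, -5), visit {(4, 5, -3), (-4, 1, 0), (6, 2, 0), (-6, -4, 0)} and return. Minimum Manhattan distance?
54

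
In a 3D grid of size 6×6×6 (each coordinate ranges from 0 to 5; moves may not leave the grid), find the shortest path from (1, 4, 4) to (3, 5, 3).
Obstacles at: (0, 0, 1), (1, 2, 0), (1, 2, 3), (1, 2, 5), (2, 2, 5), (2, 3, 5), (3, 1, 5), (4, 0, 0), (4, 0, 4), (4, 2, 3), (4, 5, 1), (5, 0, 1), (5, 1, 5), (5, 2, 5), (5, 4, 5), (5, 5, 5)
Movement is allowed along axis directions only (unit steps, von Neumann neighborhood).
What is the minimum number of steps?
4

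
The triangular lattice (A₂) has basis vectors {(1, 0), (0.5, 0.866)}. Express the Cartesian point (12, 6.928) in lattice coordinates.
8b₁ + 8b₂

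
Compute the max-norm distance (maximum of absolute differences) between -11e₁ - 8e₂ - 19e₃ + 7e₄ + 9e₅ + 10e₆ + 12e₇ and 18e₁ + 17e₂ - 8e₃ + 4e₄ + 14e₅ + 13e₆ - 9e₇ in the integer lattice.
29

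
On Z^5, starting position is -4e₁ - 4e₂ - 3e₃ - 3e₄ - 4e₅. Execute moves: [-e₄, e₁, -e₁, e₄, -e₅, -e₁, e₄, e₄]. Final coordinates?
(-5, -4, -3, -1, -5)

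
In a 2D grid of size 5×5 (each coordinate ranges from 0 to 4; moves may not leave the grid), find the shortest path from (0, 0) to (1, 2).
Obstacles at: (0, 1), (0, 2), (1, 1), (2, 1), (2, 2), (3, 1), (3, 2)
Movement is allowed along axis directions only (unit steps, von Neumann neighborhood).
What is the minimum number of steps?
11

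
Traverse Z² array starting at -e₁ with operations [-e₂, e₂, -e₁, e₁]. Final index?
(-1, 0)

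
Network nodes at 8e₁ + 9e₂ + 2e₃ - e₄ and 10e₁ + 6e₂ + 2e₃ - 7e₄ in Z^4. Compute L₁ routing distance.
11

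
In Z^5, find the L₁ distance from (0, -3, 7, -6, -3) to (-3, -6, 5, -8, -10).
17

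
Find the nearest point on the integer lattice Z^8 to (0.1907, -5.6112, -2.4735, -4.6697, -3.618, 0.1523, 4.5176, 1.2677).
(0, -6, -2, -5, -4, 0, 5, 1)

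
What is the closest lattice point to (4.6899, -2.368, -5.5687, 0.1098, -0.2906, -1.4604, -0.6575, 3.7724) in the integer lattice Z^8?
(5, -2, -6, 0, 0, -1, -1, 4)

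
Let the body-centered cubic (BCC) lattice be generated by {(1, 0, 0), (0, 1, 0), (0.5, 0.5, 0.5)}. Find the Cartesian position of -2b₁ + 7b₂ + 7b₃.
(1.5, 10.5, 3.5)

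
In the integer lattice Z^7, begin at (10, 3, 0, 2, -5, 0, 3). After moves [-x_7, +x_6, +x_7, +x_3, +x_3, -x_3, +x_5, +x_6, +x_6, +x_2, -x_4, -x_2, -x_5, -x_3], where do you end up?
(10, 3, 0, 1, -5, 3, 3)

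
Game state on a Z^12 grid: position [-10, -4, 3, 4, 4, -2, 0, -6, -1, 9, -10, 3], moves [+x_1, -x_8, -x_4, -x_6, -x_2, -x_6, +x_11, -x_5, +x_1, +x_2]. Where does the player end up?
(-8, -4, 3, 3, 3, -4, 0, -7, -1, 9, -9, 3)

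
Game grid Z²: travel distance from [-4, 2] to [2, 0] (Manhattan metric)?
8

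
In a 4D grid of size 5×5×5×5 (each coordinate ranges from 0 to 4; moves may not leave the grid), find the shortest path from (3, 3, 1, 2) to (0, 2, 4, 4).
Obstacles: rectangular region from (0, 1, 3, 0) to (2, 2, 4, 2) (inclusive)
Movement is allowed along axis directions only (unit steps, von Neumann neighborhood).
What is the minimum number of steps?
9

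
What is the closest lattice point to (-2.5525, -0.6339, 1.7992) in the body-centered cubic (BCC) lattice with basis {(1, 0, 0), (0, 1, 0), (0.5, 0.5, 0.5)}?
(-2.5, -0.5, 1.5)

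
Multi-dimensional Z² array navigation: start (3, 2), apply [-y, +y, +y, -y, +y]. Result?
(3, 3)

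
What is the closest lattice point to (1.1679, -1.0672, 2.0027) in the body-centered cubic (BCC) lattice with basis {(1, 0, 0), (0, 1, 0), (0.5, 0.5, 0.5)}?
(1, -1, 2)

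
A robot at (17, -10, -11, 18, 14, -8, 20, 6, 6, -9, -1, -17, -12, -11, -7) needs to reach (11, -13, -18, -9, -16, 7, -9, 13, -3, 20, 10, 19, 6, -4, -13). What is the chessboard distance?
36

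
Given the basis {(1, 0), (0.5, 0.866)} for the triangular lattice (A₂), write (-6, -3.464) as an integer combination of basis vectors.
-4b₁ - 4b₂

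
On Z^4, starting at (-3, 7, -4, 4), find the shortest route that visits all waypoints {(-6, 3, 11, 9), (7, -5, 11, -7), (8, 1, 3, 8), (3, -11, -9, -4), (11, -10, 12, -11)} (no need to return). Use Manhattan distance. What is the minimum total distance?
133
(one optimal route: (-3, 7, -4, 4) → (-6, 3, 11, 9) → (8, 1, 3, 8) → (7, -5, 11, -7) → (11, -10, 12, -11) → (3, -11, -9, -4))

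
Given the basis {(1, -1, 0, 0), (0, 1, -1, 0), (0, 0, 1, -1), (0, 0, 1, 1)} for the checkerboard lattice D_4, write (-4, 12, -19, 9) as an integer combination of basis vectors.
-4b₁ + 8b₂ - 10b₃ - b₄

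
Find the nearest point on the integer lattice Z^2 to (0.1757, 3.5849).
(0, 4)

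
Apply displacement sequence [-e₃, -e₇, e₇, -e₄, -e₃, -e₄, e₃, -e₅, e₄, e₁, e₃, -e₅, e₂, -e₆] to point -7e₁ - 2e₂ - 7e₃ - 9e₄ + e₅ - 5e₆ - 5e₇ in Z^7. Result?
(-6, -1, -7, -10, -1, -6, -5)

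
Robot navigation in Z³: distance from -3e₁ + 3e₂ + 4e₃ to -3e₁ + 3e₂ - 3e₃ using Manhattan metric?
7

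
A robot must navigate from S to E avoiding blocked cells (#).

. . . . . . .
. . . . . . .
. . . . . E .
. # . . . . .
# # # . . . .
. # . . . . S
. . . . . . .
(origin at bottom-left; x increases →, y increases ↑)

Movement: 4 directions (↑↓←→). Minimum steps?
4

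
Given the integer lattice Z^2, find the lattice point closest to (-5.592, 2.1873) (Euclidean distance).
(-6, 2)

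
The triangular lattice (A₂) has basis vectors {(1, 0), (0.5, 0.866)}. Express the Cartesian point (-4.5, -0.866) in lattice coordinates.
-4b₁ - b₂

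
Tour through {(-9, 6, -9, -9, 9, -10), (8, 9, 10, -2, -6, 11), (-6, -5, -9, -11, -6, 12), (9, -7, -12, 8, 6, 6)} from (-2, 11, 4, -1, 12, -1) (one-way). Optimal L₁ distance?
221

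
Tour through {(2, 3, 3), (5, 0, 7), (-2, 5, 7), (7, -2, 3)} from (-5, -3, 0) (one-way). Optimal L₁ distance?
44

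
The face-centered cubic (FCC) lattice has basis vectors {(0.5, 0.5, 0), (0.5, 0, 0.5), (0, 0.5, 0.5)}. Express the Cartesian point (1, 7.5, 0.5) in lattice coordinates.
8b₁ - 6b₂ + 7b₃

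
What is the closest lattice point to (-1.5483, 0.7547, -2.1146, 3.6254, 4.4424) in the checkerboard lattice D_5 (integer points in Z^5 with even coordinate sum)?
(-1, 1, -2, 4, 4)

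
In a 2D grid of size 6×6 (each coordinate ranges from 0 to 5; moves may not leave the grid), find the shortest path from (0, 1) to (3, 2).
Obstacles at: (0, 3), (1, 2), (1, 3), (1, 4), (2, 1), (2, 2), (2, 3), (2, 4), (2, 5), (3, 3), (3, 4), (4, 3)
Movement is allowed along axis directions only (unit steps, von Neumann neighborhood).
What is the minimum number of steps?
6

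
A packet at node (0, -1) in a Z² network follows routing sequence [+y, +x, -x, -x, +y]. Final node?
(-1, 1)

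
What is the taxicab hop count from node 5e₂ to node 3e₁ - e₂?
9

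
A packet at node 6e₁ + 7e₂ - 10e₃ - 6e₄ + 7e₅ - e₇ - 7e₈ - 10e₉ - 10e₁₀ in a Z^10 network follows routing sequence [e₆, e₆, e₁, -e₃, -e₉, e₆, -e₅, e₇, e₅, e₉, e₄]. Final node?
(7, 7, -11, -5, 7, 3, 0, -7, -10, -10)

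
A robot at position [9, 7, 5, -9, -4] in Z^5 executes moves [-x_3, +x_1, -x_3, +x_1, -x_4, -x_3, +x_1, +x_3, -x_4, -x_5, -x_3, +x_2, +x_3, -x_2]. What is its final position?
(12, 7, 3, -11, -5)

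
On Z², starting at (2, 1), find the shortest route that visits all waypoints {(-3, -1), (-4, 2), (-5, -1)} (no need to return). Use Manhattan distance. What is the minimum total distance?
13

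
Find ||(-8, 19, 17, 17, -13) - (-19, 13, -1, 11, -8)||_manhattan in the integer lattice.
46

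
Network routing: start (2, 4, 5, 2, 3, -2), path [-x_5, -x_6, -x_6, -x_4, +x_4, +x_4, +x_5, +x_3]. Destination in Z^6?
(2, 4, 6, 3, 3, -4)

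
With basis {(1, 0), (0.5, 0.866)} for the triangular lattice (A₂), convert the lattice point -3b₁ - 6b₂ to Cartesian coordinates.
(-6, -5.196)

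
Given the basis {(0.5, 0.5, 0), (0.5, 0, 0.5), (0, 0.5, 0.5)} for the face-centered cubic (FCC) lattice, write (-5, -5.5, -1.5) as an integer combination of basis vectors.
-9b₁ - b₂ - 2b₃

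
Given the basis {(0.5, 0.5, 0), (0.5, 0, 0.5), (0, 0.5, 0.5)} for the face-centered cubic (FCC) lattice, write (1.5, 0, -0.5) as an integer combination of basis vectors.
2b₁ + b₂ - 2b₃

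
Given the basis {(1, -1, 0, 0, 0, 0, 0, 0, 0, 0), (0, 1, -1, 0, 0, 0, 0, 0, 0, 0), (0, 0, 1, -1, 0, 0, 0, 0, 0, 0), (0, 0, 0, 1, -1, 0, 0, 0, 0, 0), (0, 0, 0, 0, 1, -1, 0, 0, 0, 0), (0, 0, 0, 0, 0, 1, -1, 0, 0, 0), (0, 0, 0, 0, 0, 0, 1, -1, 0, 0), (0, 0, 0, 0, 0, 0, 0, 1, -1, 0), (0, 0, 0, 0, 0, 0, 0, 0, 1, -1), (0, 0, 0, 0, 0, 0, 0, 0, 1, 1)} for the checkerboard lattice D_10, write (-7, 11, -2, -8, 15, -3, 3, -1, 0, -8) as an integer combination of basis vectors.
-7b₁ + 4b₂ + 2b₃ - 6b₄ + 9b₅ + 6b₆ + 9b₇ + 8b₈ + 8b₉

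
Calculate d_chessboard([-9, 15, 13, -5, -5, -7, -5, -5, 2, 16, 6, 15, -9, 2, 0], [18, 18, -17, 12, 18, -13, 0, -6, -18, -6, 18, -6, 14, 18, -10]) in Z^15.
30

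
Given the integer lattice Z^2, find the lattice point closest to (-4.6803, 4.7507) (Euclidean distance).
(-5, 5)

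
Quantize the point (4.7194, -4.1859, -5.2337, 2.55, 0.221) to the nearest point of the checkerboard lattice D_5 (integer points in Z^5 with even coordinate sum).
(5, -4, -5, 2, 0)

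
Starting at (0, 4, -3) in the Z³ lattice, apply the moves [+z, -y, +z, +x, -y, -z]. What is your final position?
(1, 2, -2)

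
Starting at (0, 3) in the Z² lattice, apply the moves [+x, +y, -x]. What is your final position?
(0, 4)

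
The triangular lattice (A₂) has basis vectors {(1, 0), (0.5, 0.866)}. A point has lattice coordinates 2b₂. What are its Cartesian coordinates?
(1, 1.732)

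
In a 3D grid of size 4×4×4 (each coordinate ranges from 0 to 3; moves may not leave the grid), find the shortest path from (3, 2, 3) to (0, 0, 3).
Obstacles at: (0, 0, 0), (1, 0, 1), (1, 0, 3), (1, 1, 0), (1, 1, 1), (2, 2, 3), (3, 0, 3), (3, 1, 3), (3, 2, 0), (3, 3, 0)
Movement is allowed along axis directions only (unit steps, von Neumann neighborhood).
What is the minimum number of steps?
7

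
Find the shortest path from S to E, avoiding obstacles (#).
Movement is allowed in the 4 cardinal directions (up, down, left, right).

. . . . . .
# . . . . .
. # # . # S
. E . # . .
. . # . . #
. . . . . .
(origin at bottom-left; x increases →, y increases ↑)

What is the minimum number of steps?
9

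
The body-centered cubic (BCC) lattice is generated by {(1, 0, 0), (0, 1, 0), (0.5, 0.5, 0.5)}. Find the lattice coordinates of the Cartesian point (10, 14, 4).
6b₁ + 10b₂ + 8b₃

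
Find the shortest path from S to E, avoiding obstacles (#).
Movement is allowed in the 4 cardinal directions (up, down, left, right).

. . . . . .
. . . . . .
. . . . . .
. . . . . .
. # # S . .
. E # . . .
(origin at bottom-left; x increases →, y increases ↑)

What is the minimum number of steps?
7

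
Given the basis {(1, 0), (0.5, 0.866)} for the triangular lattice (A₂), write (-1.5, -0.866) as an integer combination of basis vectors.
-b₁ - b₂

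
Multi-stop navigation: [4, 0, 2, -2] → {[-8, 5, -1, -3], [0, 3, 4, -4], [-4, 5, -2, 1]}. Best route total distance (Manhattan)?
36
(one optimal route: (4, 0, 2, -2) → (0, 3, 4, -4) → (-8, 5, -1, -3) → (-4, 5, -2, 1))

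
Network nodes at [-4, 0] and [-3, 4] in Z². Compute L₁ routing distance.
5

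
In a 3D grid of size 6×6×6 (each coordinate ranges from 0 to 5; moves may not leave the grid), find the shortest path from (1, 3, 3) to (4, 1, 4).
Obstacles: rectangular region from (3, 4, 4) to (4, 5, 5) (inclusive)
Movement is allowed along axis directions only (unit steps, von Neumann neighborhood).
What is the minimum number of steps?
6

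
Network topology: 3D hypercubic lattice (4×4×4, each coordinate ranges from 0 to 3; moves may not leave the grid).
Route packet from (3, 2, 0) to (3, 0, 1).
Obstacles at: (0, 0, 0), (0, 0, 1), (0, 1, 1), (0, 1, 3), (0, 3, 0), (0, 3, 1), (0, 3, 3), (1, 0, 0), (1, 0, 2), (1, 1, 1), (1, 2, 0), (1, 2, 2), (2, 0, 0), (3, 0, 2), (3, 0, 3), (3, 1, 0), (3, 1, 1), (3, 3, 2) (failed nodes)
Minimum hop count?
5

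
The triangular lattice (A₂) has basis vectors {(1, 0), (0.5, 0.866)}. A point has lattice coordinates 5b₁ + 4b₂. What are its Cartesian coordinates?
(7, 3.464)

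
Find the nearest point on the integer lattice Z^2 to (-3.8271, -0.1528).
(-4, 0)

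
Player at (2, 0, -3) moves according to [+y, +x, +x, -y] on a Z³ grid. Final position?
(4, 0, -3)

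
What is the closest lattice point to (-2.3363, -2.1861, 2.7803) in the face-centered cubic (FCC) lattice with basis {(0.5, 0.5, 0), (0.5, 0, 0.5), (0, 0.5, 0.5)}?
(-2.5, -2, 2.5)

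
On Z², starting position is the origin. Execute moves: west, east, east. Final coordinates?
(1, 0)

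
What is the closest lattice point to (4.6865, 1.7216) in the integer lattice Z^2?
(5, 2)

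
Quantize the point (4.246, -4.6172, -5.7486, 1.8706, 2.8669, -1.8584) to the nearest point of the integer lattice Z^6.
(4, -5, -6, 2, 3, -2)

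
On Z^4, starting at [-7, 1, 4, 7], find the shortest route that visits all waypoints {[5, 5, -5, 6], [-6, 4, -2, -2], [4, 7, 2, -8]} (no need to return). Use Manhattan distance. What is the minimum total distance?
66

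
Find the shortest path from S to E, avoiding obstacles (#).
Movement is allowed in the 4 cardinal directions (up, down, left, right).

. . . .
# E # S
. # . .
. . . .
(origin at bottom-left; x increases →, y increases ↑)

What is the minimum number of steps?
4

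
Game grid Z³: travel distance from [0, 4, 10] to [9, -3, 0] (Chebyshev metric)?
10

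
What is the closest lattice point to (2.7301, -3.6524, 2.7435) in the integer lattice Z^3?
(3, -4, 3)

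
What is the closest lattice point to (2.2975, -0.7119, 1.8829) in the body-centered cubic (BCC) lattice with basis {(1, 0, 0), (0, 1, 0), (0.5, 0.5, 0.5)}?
(2, -1, 2)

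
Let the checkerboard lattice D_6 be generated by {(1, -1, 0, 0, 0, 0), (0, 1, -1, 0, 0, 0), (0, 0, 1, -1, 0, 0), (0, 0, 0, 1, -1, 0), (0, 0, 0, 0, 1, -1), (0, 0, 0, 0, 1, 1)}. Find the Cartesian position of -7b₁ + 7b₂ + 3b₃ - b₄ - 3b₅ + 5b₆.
(-7, 14, -4, -4, 3, 8)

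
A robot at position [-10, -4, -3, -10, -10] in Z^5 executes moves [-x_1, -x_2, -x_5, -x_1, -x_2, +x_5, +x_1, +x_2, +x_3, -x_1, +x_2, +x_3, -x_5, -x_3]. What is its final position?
(-12, -4, -2, -10, -11)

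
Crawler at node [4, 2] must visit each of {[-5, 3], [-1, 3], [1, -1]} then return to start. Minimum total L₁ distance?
26
(one optimal route: (4, 2) → (-5, 3) → (-1, 3) → (1, -1) → (4, 2))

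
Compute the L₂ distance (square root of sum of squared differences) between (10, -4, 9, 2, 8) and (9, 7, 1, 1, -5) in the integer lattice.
18.868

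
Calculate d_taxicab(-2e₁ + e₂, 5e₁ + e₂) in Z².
7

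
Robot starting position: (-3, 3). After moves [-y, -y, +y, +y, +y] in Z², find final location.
(-3, 4)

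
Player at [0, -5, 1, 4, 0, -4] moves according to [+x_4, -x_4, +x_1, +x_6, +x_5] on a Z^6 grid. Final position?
(1, -5, 1, 4, 1, -3)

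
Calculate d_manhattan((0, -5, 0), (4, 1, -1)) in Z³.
11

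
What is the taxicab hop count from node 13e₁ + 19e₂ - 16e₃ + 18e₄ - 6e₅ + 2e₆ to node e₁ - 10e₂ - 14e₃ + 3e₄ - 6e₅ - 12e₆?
72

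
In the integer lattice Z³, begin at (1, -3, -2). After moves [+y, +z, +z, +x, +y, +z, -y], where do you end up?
(2, -2, 1)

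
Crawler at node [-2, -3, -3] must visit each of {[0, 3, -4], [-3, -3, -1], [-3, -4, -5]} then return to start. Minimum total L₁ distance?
28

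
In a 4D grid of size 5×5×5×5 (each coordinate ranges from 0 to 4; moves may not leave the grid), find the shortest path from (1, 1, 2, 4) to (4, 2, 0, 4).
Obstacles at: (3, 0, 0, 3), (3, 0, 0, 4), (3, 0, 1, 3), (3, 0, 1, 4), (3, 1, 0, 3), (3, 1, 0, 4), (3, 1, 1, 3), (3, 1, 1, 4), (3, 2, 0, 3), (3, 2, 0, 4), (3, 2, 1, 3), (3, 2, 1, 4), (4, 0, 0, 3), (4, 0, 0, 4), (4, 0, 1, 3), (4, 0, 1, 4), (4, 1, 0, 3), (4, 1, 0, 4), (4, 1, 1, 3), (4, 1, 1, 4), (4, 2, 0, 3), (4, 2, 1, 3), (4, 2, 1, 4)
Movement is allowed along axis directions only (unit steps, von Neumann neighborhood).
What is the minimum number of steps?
8
(one shortest path: (1, 1, 2, 4) → (2, 1, 2, 4) → (3, 1, 2, 4) → (4, 1, 2, 4) → (4, 2, 2, 4) → (4, 3, 2, 4) → (4, 3, 1, 4) → (4, 3, 0, 4) → (4, 2, 0, 4))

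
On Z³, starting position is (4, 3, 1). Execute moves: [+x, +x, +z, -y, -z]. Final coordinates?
(6, 2, 1)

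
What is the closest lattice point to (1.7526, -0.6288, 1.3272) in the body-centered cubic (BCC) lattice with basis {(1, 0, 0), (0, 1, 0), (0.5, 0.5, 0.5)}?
(1.5, -0.5, 1.5)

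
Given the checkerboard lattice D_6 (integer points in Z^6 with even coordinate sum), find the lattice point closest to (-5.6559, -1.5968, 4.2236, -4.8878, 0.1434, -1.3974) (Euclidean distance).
(-6, -2, 4, -5, 0, -1)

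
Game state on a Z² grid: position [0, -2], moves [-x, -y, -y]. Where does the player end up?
(-1, -4)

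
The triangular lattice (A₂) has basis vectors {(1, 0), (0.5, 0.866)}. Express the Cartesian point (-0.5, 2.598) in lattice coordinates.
-2b₁ + 3b₂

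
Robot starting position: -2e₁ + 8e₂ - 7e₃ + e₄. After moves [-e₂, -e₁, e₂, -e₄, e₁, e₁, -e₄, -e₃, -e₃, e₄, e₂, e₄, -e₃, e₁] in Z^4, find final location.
(0, 9, -10, 1)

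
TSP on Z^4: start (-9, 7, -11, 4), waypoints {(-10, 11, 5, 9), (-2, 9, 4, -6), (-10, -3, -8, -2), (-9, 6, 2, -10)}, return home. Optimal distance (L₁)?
116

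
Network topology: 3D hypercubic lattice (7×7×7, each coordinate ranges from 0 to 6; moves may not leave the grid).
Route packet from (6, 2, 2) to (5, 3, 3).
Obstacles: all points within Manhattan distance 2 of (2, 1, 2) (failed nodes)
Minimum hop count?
3
(one shortest path: (6, 2, 2) → (5, 2, 2) → (5, 3, 2) → (5, 3, 3))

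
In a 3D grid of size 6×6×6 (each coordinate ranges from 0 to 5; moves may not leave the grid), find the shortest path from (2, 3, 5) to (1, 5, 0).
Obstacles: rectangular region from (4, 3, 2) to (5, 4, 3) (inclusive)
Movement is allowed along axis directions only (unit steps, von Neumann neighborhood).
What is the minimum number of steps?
8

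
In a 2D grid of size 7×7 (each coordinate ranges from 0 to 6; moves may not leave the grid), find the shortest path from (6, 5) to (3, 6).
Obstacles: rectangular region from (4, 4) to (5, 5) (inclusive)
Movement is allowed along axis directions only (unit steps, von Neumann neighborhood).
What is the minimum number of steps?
4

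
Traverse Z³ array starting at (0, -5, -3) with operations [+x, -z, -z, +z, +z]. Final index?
(1, -5, -3)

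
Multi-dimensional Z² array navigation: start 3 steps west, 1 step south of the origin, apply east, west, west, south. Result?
(-4, -2)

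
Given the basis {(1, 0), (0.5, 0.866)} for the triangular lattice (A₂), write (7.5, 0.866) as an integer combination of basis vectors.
7b₁ + b₂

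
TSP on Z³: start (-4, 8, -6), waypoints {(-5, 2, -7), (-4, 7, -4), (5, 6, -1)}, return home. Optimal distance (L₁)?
44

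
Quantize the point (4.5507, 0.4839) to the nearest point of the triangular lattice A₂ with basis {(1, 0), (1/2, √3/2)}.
(4.5, 0.866)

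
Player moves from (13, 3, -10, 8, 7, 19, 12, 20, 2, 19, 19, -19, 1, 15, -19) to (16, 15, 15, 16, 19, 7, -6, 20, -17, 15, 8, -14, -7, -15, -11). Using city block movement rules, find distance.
175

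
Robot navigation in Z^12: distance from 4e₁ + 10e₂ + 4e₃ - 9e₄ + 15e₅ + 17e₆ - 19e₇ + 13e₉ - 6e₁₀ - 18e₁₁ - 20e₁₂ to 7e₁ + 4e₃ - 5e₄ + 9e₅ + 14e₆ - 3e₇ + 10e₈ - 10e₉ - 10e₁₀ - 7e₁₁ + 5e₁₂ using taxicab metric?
115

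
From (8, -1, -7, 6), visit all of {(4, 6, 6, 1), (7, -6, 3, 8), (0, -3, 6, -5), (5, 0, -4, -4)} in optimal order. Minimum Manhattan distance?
80
(one optimal route: (8, -1, -7, 6) → (5, 0, -4, -4) → (0, -3, 6, -5) → (4, 6, 6, 1) → (7, -6, 3, 8))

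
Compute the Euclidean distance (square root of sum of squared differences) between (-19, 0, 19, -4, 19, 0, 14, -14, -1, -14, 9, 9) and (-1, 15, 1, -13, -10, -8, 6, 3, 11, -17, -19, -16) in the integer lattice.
61.4329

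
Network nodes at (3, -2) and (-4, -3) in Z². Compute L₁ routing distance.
8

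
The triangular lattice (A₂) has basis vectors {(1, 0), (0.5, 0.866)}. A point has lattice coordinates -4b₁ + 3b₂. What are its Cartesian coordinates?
(-2.5, 2.598)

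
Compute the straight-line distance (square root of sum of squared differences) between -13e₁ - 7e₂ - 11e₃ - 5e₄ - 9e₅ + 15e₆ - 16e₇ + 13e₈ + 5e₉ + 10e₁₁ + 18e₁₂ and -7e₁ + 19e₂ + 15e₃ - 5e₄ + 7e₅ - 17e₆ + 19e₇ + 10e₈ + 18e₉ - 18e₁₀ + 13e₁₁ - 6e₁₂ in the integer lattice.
70.5691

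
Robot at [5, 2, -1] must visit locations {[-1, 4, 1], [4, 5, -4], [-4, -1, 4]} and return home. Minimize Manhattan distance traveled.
46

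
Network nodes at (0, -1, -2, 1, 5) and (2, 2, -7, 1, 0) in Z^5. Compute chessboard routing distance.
5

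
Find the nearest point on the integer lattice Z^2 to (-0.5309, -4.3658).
(-1, -4)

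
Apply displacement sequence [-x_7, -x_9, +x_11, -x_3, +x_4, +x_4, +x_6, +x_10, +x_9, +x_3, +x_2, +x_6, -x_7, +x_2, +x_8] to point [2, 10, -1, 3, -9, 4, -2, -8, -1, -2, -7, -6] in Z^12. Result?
(2, 12, -1, 5, -9, 6, -4, -7, -1, -1, -6, -6)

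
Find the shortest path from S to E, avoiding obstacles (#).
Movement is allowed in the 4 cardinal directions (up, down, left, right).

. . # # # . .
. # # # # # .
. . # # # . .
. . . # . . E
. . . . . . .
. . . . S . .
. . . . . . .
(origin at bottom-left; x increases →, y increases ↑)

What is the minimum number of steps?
4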